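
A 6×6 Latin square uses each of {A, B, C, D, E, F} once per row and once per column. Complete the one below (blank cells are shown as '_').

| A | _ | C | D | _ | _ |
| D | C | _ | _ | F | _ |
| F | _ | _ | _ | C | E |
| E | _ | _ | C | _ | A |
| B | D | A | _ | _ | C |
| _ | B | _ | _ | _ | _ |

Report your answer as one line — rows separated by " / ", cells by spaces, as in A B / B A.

A E C D B F / D C E A F B / F A D B C E / E F B C D A / B D A F E C / C B F E A D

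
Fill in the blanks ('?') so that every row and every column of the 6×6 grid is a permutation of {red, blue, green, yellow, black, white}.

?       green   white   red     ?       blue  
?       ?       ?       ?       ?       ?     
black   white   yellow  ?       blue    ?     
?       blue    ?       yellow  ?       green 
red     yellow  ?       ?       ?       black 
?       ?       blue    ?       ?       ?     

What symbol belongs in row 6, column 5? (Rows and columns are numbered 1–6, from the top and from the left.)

yellow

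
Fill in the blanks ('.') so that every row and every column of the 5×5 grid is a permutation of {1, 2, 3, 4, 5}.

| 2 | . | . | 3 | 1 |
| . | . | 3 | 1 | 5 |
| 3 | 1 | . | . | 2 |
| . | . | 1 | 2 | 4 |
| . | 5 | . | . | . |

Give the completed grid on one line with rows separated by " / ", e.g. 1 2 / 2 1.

2 4 5 3 1 / 4 2 3 1 5 / 3 1 4 5 2 / 5 3 1 2 4 / 1 5 2 4 3

At row 1, column 2: row 1 has {1,2,3}; column 2 has {1,5}; that leaves 4.
At row 1, column 3: row 1 has {1,2,3,4}; column 3 has {1,3}; that leaves 5.
At row 2, column 1: row 2 has {1,3,5}; column 1 has {2,3}; that leaves 4.
At row 2, column 2: row 2 has {1,3,4,5}; column 2 has {1,4,5}; that leaves 2.
At row 3, column 3: row 3 has {1,2,3}; column 3 has {1,3,5}; that leaves 4.
At row 3, column 4: row 3 has {1,2,3,4}; column 4 has {1,2,3}; that leaves 5.
At row 4, column 1: row 4 has {1,2,4}; column 1 has {2,3,4}; that leaves 5.
At row 4, column 2: row 4 has {1,2,4,5}; column 2 has {1,2,4,5}; that leaves 3.
At row 5, column 1: row 5 has {5}; column 1 has {2,3,4,5}; that leaves 1.
At row 5, column 3: row 5 has {1,5}; column 3 has {1,3,4,5}; that leaves 2.
At row 5, column 4: row 5 has {1,2,5}; column 4 has {1,2,3,5}; that leaves 4.
At row 5, column 5: row 5 has {1,2,4,5}; column 5 has {1,2,4,5}; that leaves 3.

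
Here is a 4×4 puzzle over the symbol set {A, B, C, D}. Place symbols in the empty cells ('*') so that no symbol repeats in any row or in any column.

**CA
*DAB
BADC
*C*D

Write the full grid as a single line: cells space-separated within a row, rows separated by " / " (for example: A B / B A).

D B C A / C D A B / B A D C / A C B D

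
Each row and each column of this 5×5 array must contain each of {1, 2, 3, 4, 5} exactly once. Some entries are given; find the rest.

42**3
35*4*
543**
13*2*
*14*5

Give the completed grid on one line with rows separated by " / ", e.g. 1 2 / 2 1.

Cell (r3,c4): row 3 has {3,4,5}; column 4 has {2,4} → 1.
Cell (r3,c5): row 3 has {1,3,4,5}; column 5 has {3,5} → 2.
Cell (r4,c3): row 4 has {1,2,3}; column 3 has {3,4} → 5.
Cell (r4,c5): row 4 has {1,2,3,5}; column 5 has {2,3,5} → 4.
Cell (r5,c1): row 5 has {1,4,5}; column 1 has {1,3,4,5} → 2.
Cell (r5,c4): row 5 has {1,2,4,5}; column 4 has {1,2,4} → 3.
Cell (r1,c3): row 1 has {2,3,4}; column 3 has {3,4,5} → 1.
Cell (r1,c4): row 1 has {1,2,3,4}; column 4 has {1,2,3,4} → 5.
Cell (r2,c3): row 2 has {3,4,5}; column 3 has {1,3,4,5} → 2.
Cell (r2,c5): row 2 has {2,3,4,5}; column 5 has {2,3,4,5} → 1.

4 2 1 5 3 / 3 5 2 4 1 / 5 4 3 1 2 / 1 3 5 2 4 / 2 1 4 3 5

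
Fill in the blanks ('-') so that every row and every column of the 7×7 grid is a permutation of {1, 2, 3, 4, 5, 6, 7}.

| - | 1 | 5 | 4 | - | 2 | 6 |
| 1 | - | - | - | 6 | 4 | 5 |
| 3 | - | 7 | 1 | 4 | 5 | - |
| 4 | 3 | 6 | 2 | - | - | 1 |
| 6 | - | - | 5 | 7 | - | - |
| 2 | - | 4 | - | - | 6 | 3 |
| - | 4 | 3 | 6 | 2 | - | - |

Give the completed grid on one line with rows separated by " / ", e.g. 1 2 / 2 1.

7 1 5 4 3 2 6 / 1 7 2 3 6 4 5 / 3 6 7 1 4 5 2 / 4 3 6 2 5 7 1 / 6 2 1 5 7 3 4 / 2 5 4 7 1 6 3 / 5 4 3 6 2 1 7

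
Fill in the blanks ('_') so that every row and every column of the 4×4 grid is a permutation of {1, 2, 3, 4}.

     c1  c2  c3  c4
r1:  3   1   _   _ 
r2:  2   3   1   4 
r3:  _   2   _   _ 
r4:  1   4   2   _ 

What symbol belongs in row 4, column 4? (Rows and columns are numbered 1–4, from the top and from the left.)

3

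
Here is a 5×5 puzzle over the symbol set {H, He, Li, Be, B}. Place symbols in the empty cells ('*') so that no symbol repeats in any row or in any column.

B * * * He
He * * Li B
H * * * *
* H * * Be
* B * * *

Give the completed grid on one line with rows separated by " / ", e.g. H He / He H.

Cell (r2,c2): row 2 has {He,Li,B}; column 2 has {H,B} → Be.
Cell (r2,c3): row 2 has {He,Li,Be,B}; column 3 is empty so far → H.
Cell (r3,c5): row 3 has {H}; column 5 has {He,Be,B} → Li.
Cell (r4,c1): row 4 has {H,Be}; column 1 has {H,He,B} → Li.
Cell (r5,c1): row 5 has {B}; column 1 has {H,He,Li,B} → Be.
Cell (r5,c5): row 5 has {Be,B}; column 5 has {He,Li,Be,B} → H.
Cell (r1,c2): row 1 has {He,B}; column 2 has {H,Be,B} → Li.
Cell (r1,c3): row 1 has {He,Li,B}; column 3 has {H} → Be.
Cell (r1,c4): row 1 has {He,Li,Be,B}; column 4 has {Li} → H.
Cell (r3,c2): row 3 has {H,Li}; column 2 has {H,Li,Be,B} → He.
Cell (r3,c3): row 3 has {H,He,Li}; column 3 has {H,Be} → B.
Cell (r3,c4): row 3 has {H,He,Li,B}; column 4 has {H,Li} → Be.
Cell (r4,c3): row 4 has {H,Li,Be}; column 3 has {H,Be,B} → He.
Cell (r4,c4): row 4 has {H,He,Li,Be}; column 4 has {H,Li,Be} → B.
Cell (r5,c3): row 5 has {H,Be,B}; column 3 has {H,He,Be,B} → Li.
Cell (r5,c4): row 5 has {H,Li,Be,B}; column 4 has {H,Li,Be,B} → He.

B Li Be H He / He Be H Li B / H He B Be Li / Li H He B Be / Be B Li He H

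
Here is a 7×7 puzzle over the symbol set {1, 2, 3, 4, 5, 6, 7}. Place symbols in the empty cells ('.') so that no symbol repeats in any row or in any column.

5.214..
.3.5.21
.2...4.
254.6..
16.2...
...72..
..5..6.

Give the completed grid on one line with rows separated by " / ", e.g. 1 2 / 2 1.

5 7 2 1 4 3 6 / 4 3 6 5 7 2 1 / 3 2 7 6 1 4 5 / 2 5 4 3 6 1 7 / 1 6 3 2 5 7 4 / 6 4 1 7 2 5 3 / 7 1 5 4 3 6 2

row 1 has {1,2,4,5}; column 2 has {2,3,5,6} — only 7 is left for (r1,c2).
row 1 has {1,2,4,5,7}; column 6 has {2,4,6} — only 3 is left for (r1,c6).
row 1 has {1,2,3,4,5,7}; column 7 has {1} — only 6 is left for (r1,c7).
row 2 has {1,2,3,5}; column 5 has {2,4,6} — only 7 is left for (r2,c5).
row 4 has {2,4,5,6}; column 4 has {1,2,5,7} — only 3 is left for (r4,c4).
row 4 has {2,3,4,5,6}; column 7 has {1,6} — only 7 is left for (r4,c7).
row 7 has {5,6}; column 4 has {1,2,3,5,7} — only 4 is left for (r7,c4).
row 2 has {1,2,3,5,7}; column 3 has {2,4,5} — only 6 is left for (r2,c3).
row 3 has {2,4}; column 4 has {1,2,3,4,5,7} — only 6 is left for (r3,c4).
row 4 has {2,3,4,5,6,7}; column 6 has {2,3,4,6} — only 1 is left for (r4,c6).
row 6 has {2,7}; column 6 has {1,2,3,4,6} — only 5 is left for (r6,c6).
row 7 has {4,5,6}; column 2 has {2,3,5,6,7} — only 1 is left for (r7,c2).
row 7 has {1,4,5,6}; column 5 has {2,4,6,7} — only 3 is left for (r7,c5).
row 7 has {1,3,4,5,6}; column 7 has {1,6,7} — only 2 is left for (r7,c7).
row 2 has {1,2,3,5,6,7}; column 1 has {1,2,5} — only 4 is left for (r2,c1).
row 5 has {1,2,6}; column 5 has {2,3,4,6,7} — only 5 is left for (r5,c5).
row 5 has {1,2,5,6}; column 6 has {1,2,3,4,5,6} — only 7 is left for (r5,c6).
row 6 has {2,5,7}; column 2 has {1,2,3,5,6,7} — only 4 is left for (r6,c2).
row 6 has {2,4,5,7}; column 7 has {1,2,6,7} — only 3 is left for (r6,c7).
row 7 has {1,2,3,4,5,6}; column 1 has {1,2,4,5} — only 7 is left for (r7,c1).
row 3 has {2,4,6}; column 1 has {1,2,4,5,7} — only 3 is left for (r3,c1).
row 3 has {2,3,4,6}; column 5 has {2,3,4,5,6,7} — only 1 is left for (r3,c5).
row 3 has {1,2,3,4,6}; column 7 has {1,2,3,6,7} — only 5 is left for (r3,c7).
row 5 has {1,2,5,6,7}; column 3 has {2,4,5,6} — only 3 is left for (r5,c3).
row 5 has {1,2,3,5,6,7}; column 7 has {1,2,3,5,6,7} — only 4 is left for (r5,c7).
row 6 has {2,3,4,5,7}; column 1 has {1,2,3,4,5,7} — only 6 is left for (r6,c1).
row 6 has {2,3,4,5,6,7}; column 3 has {2,3,4,5,6} — only 1 is left for (r6,c3).
row 3 has {1,2,3,4,5,6}; column 3 has {1,2,3,4,5,6} — only 7 is left for (r3,c3).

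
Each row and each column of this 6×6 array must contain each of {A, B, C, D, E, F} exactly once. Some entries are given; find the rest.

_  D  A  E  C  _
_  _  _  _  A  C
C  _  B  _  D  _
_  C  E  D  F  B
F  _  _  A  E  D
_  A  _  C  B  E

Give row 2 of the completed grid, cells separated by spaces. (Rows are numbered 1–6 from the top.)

E F D B A C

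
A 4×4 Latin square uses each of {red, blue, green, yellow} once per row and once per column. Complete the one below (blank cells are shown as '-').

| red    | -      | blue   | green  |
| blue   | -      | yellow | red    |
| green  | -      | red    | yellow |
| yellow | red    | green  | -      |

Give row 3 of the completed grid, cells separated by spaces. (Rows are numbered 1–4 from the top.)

green blue red yellow

(r1,c2) = yellow
(r2,c2) = green
(r3,c2) = blue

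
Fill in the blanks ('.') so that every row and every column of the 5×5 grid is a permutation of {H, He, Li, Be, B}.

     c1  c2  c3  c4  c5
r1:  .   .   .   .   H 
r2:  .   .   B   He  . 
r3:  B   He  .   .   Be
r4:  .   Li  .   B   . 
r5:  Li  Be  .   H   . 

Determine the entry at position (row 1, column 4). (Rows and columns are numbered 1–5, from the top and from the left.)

(r1,c2) = B
(r2,c2) = H
(r2,c5) = Li
(r3,c4) = Li
(r4,c5) = He
(r5,c3) = He
(r5,c5) = B
(r1,c4) = Be

Be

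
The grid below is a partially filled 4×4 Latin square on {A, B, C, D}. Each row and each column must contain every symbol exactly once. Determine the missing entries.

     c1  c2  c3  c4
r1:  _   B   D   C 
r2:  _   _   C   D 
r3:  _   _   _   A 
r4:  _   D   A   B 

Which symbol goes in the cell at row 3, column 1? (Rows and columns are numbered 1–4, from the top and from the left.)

(r1,c1) = A
(r2,c1) = B
(r2,c2) = A
(r3,c2) = C
(r3,c3) = B
(r4,c1) = C
(r3,c1) = D

D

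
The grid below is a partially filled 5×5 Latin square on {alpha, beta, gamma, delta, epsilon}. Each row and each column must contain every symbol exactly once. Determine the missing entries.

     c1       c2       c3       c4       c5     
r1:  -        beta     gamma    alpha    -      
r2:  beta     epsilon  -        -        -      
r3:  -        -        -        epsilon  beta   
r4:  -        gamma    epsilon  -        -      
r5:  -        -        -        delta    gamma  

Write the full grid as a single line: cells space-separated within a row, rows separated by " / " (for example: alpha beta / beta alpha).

delta beta gamma alpha epsilon / beta epsilon delta gamma alpha / gamma delta alpha epsilon beta / alpha gamma epsilon beta delta / epsilon alpha beta delta gamma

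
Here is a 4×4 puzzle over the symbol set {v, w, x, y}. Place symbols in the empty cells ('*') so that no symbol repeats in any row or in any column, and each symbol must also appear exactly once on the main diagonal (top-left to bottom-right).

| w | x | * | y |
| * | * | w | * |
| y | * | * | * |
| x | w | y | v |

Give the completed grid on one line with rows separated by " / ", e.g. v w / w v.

row 1 has {w,x,y}; column 3 has {w,y} — only v is left for (r1,c3).
row 2 has {w}; column 1 has {w,x,y} — only v is left for (r2,c1).
row 2 has {v,w}; column 2 has {w,x}; the diagonal has {v,w} — only y is left for (r2,c2).
row 2 has {v,w,y}; column 4 has {v,y} — only x is left for (r2,c4).
row 3 has {y}; column 2 has {w,x,y} — only v is left for (r3,c2).
row 3 has {v,y}; column 3 has {v,w,y}; the diagonal has {v,w,y} — only x is left for (r3,c3).
row 3 has {v,x,y}; column 4 has {v,x,y} — only w is left for (r3,c4).

w x v y / v y w x / y v x w / x w y v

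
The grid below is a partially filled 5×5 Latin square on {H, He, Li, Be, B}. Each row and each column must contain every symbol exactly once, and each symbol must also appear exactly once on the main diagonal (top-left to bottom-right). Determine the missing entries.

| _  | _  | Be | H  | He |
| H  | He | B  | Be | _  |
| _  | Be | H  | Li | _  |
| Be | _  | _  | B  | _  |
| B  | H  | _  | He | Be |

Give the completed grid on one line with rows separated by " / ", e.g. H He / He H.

Li B Be H He / H He B Be Li / He Be H Li B / Be Li He B H / B H Li He Be

row 1 has {H,He,Be}; column 1 has {H,Be,B}; the diagonal has {H,He,Be,B} — only Li is left for (r1,c1).
row 1 has {H,He,Li,Be}; column 2 has {H,He,Be} — only B is left for (r1,c2).
row 2 has {H,He,Be,B}; column 5 has {He,Be} — only Li is left for (r2,c5).
row 3 has {H,Li,Be}; column 1 has {H,Li,Be,B} — only He is left for (r3,c1).
row 3 has {H,He,Li,Be}; column 5 has {He,Li,Be} — only B is left for (r3,c5).
row 4 has {Be,B}; column 2 has {H,He,Be,B} — only Li is left for (r4,c2).
row 4 has {Li,Be,B}; column 3 has {H,Be,B} — only He is left for (r4,c3).
row 4 has {He,Li,Be,B}; column 5 has {He,Li,Be,B} — only H is left for (r4,c5).
row 5 has {H,He,Be,B}; column 3 has {H,He,Be,B} — only Li is left for (r5,c3).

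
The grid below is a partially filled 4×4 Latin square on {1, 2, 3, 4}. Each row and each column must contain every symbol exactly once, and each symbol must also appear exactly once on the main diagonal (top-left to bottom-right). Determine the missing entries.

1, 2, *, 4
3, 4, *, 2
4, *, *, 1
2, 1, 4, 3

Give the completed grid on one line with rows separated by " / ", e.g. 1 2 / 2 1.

1 2 3 4 / 3 4 1 2 / 4 3 2 1 / 2 1 4 3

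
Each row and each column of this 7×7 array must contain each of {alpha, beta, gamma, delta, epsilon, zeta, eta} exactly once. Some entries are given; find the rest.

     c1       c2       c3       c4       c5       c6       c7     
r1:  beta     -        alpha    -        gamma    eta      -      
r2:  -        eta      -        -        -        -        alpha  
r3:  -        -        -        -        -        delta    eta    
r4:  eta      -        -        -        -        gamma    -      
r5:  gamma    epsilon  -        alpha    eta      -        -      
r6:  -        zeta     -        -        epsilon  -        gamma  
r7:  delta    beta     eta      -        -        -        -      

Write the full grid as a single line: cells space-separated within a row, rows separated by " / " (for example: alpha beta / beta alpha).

(r1,c2) = delta
(r4,c2) = alpha
(r6,c1) = alpha
(r6,c6) = beta
(r3,c2) = gamma
(r5,c6) = zeta
(r6,c3) = delta
(r6,c4) = eta
(r2,c6) = epsilon
(r5,c3) = beta
(r5,c7) = delta
(r7,c6) = alpha
(r2,c1) = zeta
(r2,c3) = gamma
(r3,c1) = epsilon
(r3,c3) = zeta
(r3,c4) = beta
(r3,c5) = alpha
(r4,c3) = epsilon
(r7,c5) = zeta
(r7,c7) = epsilon
(r1,c7) = zeta
(r2,c4) = delta
(r2,c5) = beta
(r4,c4) = zeta
(r4,c5) = delta
(r4,c7) = beta
(r7,c4) = gamma
(r1,c4) = epsilon

beta delta alpha epsilon gamma eta zeta / zeta eta gamma delta beta epsilon alpha / epsilon gamma zeta beta alpha delta eta / eta alpha epsilon zeta delta gamma beta / gamma epsilon beta alpha eta zeta delta / alpha zeta delta eta epsilon beta gamma / delta beta eta gamma zeta alpha epsilon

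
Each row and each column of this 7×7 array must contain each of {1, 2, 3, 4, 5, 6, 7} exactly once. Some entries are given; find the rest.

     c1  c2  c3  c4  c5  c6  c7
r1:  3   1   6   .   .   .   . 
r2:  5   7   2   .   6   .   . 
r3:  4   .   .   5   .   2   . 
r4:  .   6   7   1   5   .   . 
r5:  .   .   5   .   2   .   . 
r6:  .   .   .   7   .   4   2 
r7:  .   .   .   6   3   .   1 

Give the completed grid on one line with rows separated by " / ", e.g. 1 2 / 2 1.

At row 3, column 2: row 3 has {2,4,5}; column 2 has {1,6,7}; that leaves 3.
At row 3, column 3: row 3 has {2,3,4,5}; column 3 has {2,5,6,7}; that leaves 1.
At row 3, column 5: row 3 has {1,2,3,4,5}; column 5 has {2,3,5,6}; that leaves 7.
At row 3, column 7: row 3 has {1,2,3,4,5,7}; column 7 has {1,2}; that leaves 6.
At row 4, column 1: row 4 has {1,5,6,7}; column 1 has {3,4,5}; that leaves 2.
At row 4, column 6: row 4 has {1,2,5,6,7}; column 6 has {2,4}; that leaves 3.
At row 4, column 7: row 4 has {1,2,3,5,6,7}; column 7 has {1,2,6}; that leaves 4.
At row 5, column 2: row 5 has {2,5}; column 2 has {1,3,6,7}; that leaves 4.
At row 5, column 4: row 5 has {2,4,5}; column 4 has {1,5,6,7}; that leaves 3.
At row 5, column 7: row 5 has {2,3,4,5}; column 7 has {1,2,4,6}; that leaves 7.
At row 6, column 2: row 6 has {2,4,7}; column 2 has {1,3,4,6,7}; that leaves 5.
At row 6, column 3: row 6 has {2,4,5,7}; column 3 has {1,2,5,6,7}; that leaves 3.
At row 6, column 5: row 6 has {2,3,4,5,7}; column 5 has {2,3,5,6,7}; that leaves 1.
At row 7, column 1: row 7 has {1,3,6}; column 1 has {2,3,4,5}; that leaves 7.
At row 7, column 2: row 7 has {1,3,6,7}; column 2 has {1,3,4,5,6,7}; that leaves 2.
At row 7, column 3: row 7 has {1,2,3,6,7}; column 3 has {1,2,3,5,6,7}; that leaves 4.
At row 7, column 6: row 7 has {1,2,3,4,6,7}; column 6 has {2,3,4}; that leaves 5.
At row 1, column 5: row 1 has {1,3,6}; column 5 has {1,2,3,5,6,7}; that leaves 4.
At row 1, column 6: row 1 has {1,3,4,6}; column 6 has {2,3,4,5}; that leaves 7.
At row 1, column 7: row 1 has {1,3,4,6,7}; column 7 has {1,2,4,6,7}; that leaves 5.
At row 2, column 4: row 2 has {2,5,6,7}; column 4 has {1,3,5,6,7}; that leaves 4.
At row 2, column 6: row 2 has {2,4,5,6,7}; column 6 has {2,3,4,5,7}; that leaves 1.
At row 2, column 7: row 2 has {1,2,4,5,6,7}; column 7 has {1,2,4,5,6,7}; that leaves 3.
At row 5, column 6: row 5 has {2,3,4,5,7}; column 6 has {1,2,3,4,5,7}; that leaves 6.
At row 6, column 1: row 6 has {1,2,3,4,5,7}; column 1 has {2,3,4,5,7}; that leaves 6.
At row 1, column 4: row 1 has {1,3,4,5,6,7}; column 4 has {1,3,4,5,6,7}; that leaves 2.
At row 5, column 1: row 5 has {2,3,4,5,6,7}; column 1 has {2,3,4,5,6,7}; that leaves 1.

3 1 6 2 4 7 5 / 5 7 2 4 6 1 3 / 4 3 1 5 7 2 6 / 2 6 7 1 5 3 4 / 1 4 5 3 2 6 7 / 6 5 3 7 1 4 2 / 7 2 4 6 3 5 1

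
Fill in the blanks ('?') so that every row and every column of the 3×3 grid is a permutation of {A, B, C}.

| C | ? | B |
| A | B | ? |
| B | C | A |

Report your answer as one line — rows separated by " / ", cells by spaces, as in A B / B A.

At row 1, column 2: row 1 has {B,C}; column 2 has {B,C}; that leaves A.
At row 2, column 3: row 2 has {A,B}; column 3 has {A,B}; that leaves C.

C A B / A B C / B C A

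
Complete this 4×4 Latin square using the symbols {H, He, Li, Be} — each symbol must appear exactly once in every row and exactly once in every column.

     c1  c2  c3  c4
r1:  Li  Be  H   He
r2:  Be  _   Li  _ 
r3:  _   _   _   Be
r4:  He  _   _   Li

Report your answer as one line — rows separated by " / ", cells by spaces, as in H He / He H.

(r2,c4) = H
(r3,c1) = H
(r3,c3) = He
(r4,c2) = H
(r4,c3) = Be
(r2,c2) = He
(r3,c2) = Li

Li Be H He / Be He Li H / H Li He Be / He H Be Li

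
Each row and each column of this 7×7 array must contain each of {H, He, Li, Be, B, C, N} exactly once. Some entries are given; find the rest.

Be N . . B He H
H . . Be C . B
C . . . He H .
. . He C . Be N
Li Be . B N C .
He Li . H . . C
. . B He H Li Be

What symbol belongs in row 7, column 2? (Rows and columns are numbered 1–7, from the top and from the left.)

(r1,c4) = Li
(r2,c2) = He
(r2,c6) = N
(r3,c2) = B
(r3,c4) = N
(r3,c7) = Li
(r4,c1) = B
(r4,c2) = H
(r4,c5) = Li
(r5,c3) = H
(r5,c7) = He
(r6,c5) = Be
(r6,c6) = B
(r7,c1) = N
(r7,c2) = C

C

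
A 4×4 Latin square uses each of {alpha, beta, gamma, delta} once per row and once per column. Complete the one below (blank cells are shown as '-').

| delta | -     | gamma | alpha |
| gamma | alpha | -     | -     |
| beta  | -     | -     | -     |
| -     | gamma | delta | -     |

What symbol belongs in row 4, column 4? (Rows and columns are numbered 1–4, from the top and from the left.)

beta

(r1,c2) = beta
(r2,c3) = beta
(r2,c4) = delta
(r3,c2) = delta
(r3,c3) = alpha
(r3,c4) = gamma
(r4,c1) = alpha
(r4,c4) = beta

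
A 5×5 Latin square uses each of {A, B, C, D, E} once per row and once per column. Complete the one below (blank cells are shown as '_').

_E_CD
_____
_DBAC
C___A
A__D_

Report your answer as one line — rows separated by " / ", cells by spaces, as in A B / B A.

B E A C D / D A C B E / E D B A C / C B D E A / A C E D B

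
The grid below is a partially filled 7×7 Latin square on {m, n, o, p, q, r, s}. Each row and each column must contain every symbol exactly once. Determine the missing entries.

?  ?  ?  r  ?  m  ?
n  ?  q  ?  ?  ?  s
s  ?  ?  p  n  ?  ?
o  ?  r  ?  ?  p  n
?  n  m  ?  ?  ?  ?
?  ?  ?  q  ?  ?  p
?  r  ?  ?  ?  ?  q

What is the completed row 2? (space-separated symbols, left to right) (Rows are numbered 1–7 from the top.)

n p q m r o s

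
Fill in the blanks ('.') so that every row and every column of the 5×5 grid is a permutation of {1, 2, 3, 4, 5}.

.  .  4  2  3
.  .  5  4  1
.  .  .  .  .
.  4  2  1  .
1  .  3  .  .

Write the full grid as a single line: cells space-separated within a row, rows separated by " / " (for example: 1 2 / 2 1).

Cell (r1,c1): row 1 has {2,3,4}; column 1 has {1} → 5.
Cell (r1,c2): row 1 has {2,3,4,5}; column 2 has {4} → 1.
Cell (r3,c3): row 3 is empty so far; column 3 has {2,3,4,5} → 1.
Cell (r4,c1): row 4 has {1,2,4}; column 1 has {1,5} → 3.
Cell (r4,c5): row 4 has {1,2,3,4}; column 5 has {1,3} → 5.
Cell (r5,c4): row 5 has {1,3}; column 4 has {1,2,4} → 5.
Cell (r2,c1): row 2 has {1,4,5}; column 1 has {1,3,5} → 2.
Cell (r2,c2): row 2 has {1,2,4,5}; column 2 has {1,4} → 3.
Cell (r3,c1): row 3 has {1}; column 1 has {1,2,3,5} → 4.
Cell (r3,c4): row 3 has {1,4}; column 4 has {1,2,4,5} → 3.
Cell (r3,c5): row 3 has {1,3,4}; column 5 has {1,3,5} → 2.
Cell (r5,c2): row 5 has {1,3,5}; column 2 has {1,3,4} → 2.
Cell (r5,c5): row 5 has {1,2,3,5}; column 5 has {1,2,3,5} → 4.
Cell (r3,c2): row 3 has {1,2,3,4}; column 2 has {1,2,3,4} → 5.

5 1 4 2 3 / 2 3 5 4 1 / 4 5 1 3 2 / 3 4 2 1 5 / 1 2 3 5 4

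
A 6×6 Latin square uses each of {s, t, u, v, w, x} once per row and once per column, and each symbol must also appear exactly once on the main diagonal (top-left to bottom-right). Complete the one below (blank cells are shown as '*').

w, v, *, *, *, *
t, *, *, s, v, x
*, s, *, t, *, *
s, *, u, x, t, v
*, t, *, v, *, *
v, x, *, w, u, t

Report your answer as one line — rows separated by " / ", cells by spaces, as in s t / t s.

w v t u x s / t u w s v x / x s v t w u / s w u x t v / u t x v s w / v x s w u t

row 1 has {v,w}; column 4 has {s,t,v,w,x} — only u is left for (r1,c4).
row 1 has {u,v,w}; column 6 has {t,v,x} — only s is left for (r1,c6).
row 2 has {s,t,v,x}; column 2 has {s,t,v,x}; the diagonal has {t,w,x} — only u is left for (r2,c2).
row 2 has {s,t,u,v,x}; column 3 has {u} — only w is left for (r2,c3).
row 3 has {s,t}; column 3 has {u,w}; the diagonal has {t,u,w,x} — only v is left for (r3,c3).
row 4 has {s,t,u,v,x}; column 2 has {s,t,u,v,x} — only w is left for (r4,c2).
row 5 has {t,v}; column 5 has {t,u,v}; the diagonal has {t,u,v,w,x} — only s is left for (r5,c5).
row 6 has {t,u,v,w,x}; column 3 has {u,v,w} — only s is left for (r6,c3).
row 1 has {s,u,v,w}; column 5 has {s,t,u,v} — only x is left for (r1,c5).
row 3 has {s,t,v}; column 5 has {s,t,u,v,x} — only w is left for (r3,c5).
row 3 has {s,t,v,w}; column 6 has {s,t,v,x} — only u is left for (r3,c6).
row 5 has {s,t,v}; column 3 has {s,u,v,w} — only x is left for (r5,c3).
row 5 has {s,t,v,x}; column 6 has {s,t,u,v,x} — only w is left for (r5,c6).
row 1 has {s,u,v,w,x}; column 3 has {s,u,v,w,x} — only t is left for (r1,c3).
row 3 has {s,t,u,v,w}; column 1 has {s,t,v,w} — only x is left for (r3,c1).
row 5 has {s,t,v,w,x}; column 1 has {s,t,v,w,x} — only u is left for (r5,c1).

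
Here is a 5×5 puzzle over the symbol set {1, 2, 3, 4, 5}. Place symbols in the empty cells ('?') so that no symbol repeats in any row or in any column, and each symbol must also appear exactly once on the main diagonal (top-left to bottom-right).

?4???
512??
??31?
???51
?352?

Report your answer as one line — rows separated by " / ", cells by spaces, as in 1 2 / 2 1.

(r1,c1) = 2
(r1,c3) = 1
(r1,c4) = 3
(r1,c5) = 5
(r2,c4) = 4
(r2,c5) = 3
(r3,c1) = 4
(r3,c5) = 2
(r4,c1) = 3
(r4,c2) = 2
(r4,c3) = 4
(r5,c1) = 1
(r5,c5) = 4
(r3,c2) = 5

2 4 1 3 5 / 5 1 2 4 3 / 4 5 3 1 2 / 3 2 4 5 1 / 1 3 5 2 4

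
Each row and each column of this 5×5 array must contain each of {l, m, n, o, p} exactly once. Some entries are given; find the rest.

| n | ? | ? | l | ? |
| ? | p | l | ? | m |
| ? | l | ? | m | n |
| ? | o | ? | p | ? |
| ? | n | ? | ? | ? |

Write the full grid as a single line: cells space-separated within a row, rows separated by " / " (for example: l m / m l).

At row 1, column 2: row 1 has {l,n}; column 2 has {l,n,o,p}; that leaves m.
At row 2, column 1: row 2 has {l,m,p}; column 1 has {n}; that leaves o.
At row 2, column 4: row 2 has {l,m,o,p}; column 4 has {l,m,p}; that leaves n.
At row 3, column 1: row 3 has {l,m,n}; column 1 has {n,o}; that leaves p.
At row 3, column 3: row 3 has {l,m,n,p}; column 3 has {l}; that leaves o.
At row 4, column 5: row 4 has {o,p}; column 5 has {m,n}; that leaves l.
At row 5, column 4: row 5 has {n}; column 4 has {l,m,n,p}; that leaves o.
At row 5, column 5: row 5 has {n,o}; column 5 has {l,m,n}; that leaves p.
At row 1, column 3: row 1 has {l,m,n}; column 3 has {l,o}; that leaves p.
At row 1, column 5: row 1 has {l,m,n,p}; column 5 has {l,m,n,p}; that leaves o.
At row 4, column 1: row 4 has {l,o,p}; column 1 has {n,o,p}; that leaves m.
At row 4, column 3: row 4 has {l,m,o,p}; column 3 has {l,o,p}; that leaves n.
At row 5, column 1: row 5 has {n,o,p}; column 1 has {m,n,o,p}; that leaves l.
At row 5, column 3: row 5 has {l,n,o,p}; column 3 has {l,n,o,p}; that leaves m.

n m p l o / o p l n m / p l o m n / m o n p l / l n m o p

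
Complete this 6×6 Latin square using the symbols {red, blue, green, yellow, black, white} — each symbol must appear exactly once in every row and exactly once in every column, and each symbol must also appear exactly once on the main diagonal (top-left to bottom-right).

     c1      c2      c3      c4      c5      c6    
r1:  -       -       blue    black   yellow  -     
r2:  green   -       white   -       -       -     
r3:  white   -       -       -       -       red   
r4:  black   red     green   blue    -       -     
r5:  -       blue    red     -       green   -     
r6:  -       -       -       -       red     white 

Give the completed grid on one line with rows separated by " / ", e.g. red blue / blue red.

red white blue black yellow green / green yellow white red black blue / white green black yellow blue red / black red green blue white yellow / yellow blue red white green black / blue black yellow green red white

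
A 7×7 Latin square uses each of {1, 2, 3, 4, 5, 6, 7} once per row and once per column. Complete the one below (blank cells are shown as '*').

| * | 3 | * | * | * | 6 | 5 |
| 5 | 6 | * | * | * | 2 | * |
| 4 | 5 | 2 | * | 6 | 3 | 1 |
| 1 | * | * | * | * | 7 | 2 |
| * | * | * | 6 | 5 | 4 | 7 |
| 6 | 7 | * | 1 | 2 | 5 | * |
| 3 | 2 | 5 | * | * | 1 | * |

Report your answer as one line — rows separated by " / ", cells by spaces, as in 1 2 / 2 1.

7 3 1 2 4 6 5 / 5 6 7 3 1 2 4 / 4 5 2 7 6 3 1 / 1 4 6 5 3 7 2 / 2 1 3 6 5 4 7 / 6 7 4 1 2 5 3 / 3 2 5 4 7 1 6

(r3,c4) = 7
(r4,c2) = 4
(r4,c5) = 3
(r5,c1) = 2
(r5,c2) = 1
(r5,c3) = 3
(r6,c3) = 4
(r6,c7) = 3
(r7,c4) = 4
(r7,c5) = 7
(r7,c7) = 6
(r1,c1) = 7
(r1,c3) = 1
(r1,c4) = 2
(r1,c5) = 4
(r2,c3) = 7
(r2,c4) = 3
(r2,c5) = 1
(r2,c7) = 4
(r4,c3) = 6
(r4,c4) = 5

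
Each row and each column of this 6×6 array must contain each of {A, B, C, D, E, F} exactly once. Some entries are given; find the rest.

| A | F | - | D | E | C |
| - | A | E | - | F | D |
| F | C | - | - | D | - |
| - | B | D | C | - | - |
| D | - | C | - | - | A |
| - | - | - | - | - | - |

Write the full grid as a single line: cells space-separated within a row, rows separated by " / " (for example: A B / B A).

A F B D E C / C A E B F D / F C A E D B / E B D C A F / D E C F B A / B D F A C E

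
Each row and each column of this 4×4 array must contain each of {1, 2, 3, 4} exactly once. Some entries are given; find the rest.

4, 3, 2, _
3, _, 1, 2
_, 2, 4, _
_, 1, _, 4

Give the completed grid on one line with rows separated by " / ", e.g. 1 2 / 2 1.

4 3 2 1 / 3 4 1 2 / 1 2 4 3 / 2 1 3 4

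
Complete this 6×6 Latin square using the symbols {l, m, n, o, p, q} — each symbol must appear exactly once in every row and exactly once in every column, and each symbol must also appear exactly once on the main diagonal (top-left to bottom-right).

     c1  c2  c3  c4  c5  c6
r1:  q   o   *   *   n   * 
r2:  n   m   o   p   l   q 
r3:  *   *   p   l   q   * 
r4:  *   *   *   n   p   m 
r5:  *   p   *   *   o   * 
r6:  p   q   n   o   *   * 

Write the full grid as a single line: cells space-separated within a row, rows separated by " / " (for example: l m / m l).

q o l m n p / n m o p l q / m n p l q o / o l q n p m / l p m q o n / p q n o m l

row 1 has {n,o,q}; column 4 has {l,n,o,p} — only m is left for (r1,c4).
row 3 has {l,p,q}; column 2 has {m,o,p,q} — only n is left for (r3,c2).
row 3 has {l,n,p,q}; column 6 has {m,q} — only o is left for (r3,c6).
row 4 has {m,n,p}; column 2 has {m,n,o,p,q} — only l is left for (r4,c2).
row 4 has {l,m,n,p}; column 3 has {n,o,p} — only q is left for (r4,c3).
row 5 has {o,p}; column 4 has {l,m,n,o,p} — only q is left for (r5,c4).
row 6 has {n,o,p,q}; column 5 has {l,n,o,p,q} — only m is left for (r6,c5).
row 6 has {m,n,o,p,q}; column 6 has {m,o,q}; the diagonal has {m,n,o,p,q} — only l is left for (r6,c6).
row 1 has {m,n,o,q}; column 3 has {n,o,p,q} — only l is left for (r1,c3).
row 1 has {l,m,n,o,q}; column 6 has {l,m,o,q} — only p is left for (r1,c6).
row 3 has {l,n,o,p,q}; column 1 has {n,p,q} — only m is left for (r3,c1).
row 4 has {l,m,n,p,q}; column 1 has {m,n,p,q} — only o is left for (r4,c1).
row 5 has {o,p,q}; column 1 has {m,n,o,p,q} — only l is left for (r5,c1).
row 5 has {l,o,p,q}; column 3 has {l,n,o,p,q} — only m is left for (r5,c3).
row 5 has {l,m,o,p,q}; column 6 has {l,m,o,p,q} — only n is left for (r5,c6).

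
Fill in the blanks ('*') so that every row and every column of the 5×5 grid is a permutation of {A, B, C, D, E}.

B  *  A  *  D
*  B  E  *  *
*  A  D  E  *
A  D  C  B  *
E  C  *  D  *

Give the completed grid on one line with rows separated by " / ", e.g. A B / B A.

(r1,c2): row 1 has {A,B,D}; column 2 has {A,B,C,D}, so it must be E.
(r1,c4): row 1 has {A,B,D,E}; column 4 has {B,D,E}, so it must be C.
(r2,c4): row 2 has {B,E}; column 4 has {B,C,D,E}, so it must be A.
(r2,c5): row 2 has {A,B,E}; column 5 has {D}, so it must be C.
(r3,c1): row 3 has {A,D,E}; column 1 has {A,B,E}, so it must be C.
(r3,c5): row 3 has {A,C,D,E}; column 5 has {C,D}, so it must be B.
(r4,c5): row 4 has {A,B,C,D}; column 5 has {B,C,D}, so it must be E.
(r5,c3): row 5 has {C,D,E}; column 3 has {A,C,D,E}, so it must be B.
(r5,c5): row 5 has {B,C,D,E}; column 5 has {B,C,D,E}, so it must be A.
(r2,c1): row 2 has {A,B,C,E}; column 1 has {A,B,C,E}, so it must be D.

B E A C D / D B E A C / C A D E B / A D C B E / E C B D A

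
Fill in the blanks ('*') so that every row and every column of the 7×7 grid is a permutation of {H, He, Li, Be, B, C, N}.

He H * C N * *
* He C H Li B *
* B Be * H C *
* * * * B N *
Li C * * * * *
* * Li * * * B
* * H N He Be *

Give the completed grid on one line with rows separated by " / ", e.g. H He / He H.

He H B C N Li Be / Be He C H Li B N / N B Be He H C Li / C Be He Li B N H / Li C N B Be H He / H N Li Be C He B / B Li H N He Be C

(r1,c3) = B
(r1,c6) = Li
(r1,c7) = Be
(r2,c7) = N
(r3,c1) = N
(r4,c3) = He
(r5,c3) = N
(r5,c5) = Be
(r6,c5) = C
(r7,c2) = Li
(r7,c7) = C
(r2,c1) = Be
(r4,c2) = Be
(r4,c4) = Li
(r4,c7) = H
(r5,c7) = He
(r6,c1) = H
(r6,c2) = N
(r6,c6) = He
(r7,c1) = B
(r3,c4) = He
(r3,c7) = Li
(r4,c1) = C
(r5,c4) = B
(r5,c6) = H
(r6,c4) = Be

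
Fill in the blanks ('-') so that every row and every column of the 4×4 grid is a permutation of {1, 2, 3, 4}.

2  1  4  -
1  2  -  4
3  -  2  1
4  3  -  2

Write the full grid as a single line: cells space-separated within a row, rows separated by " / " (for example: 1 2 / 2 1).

2 1 4 3 / 1 2 3 4 / 3 4 2 1 / 4 3 1 2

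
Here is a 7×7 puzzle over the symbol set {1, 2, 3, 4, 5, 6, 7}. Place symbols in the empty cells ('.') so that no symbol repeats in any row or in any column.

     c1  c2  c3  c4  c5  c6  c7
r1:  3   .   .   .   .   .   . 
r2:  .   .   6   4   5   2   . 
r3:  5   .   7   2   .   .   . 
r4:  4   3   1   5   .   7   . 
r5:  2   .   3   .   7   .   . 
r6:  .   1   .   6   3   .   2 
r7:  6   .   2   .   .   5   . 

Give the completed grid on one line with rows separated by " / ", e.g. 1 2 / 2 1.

3 2 4 7 6 1 5 / 1 7 6 4 5 2 3 / 5 6 7 2 4 3 1 / 4 3 1 5 2 7 6 / 2 5 3 1 7 6 4 / 7 1 5 6 3 4 2 / 6 4 2 3 1 5 7

(r2,c2) = 7
(r4,c7) = 6
(r5,c4) = 1
(r6,c1) = 7
(r6,c6) = 4
(r7,c2) = 4
(r7,c5) = 1
(r1,c4) = 7
(r2,c1) = 1
(r2,c7) = 3
(r3,c2) = 6
(r3,c5) = 4
(r3,c7) = 1
(r4,c5) = 2
(r5,c2) = 5
(r5,c6) = 6
(r5,c7) = 4
(r6,c3) = 5
(r7,c4) = 3
(r7,c7) = 7
(r1,c2) = 2
(r1,c3) = 4
(r1,c5) = 6
(r1,c6) = 1
(r1,c7) = 5
(r3,c6) = 3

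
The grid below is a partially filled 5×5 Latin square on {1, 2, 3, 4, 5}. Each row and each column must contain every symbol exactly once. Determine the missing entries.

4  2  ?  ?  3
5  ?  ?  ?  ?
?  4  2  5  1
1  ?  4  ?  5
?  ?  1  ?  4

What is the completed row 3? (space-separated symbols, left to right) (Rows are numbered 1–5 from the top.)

3 4 2 5 1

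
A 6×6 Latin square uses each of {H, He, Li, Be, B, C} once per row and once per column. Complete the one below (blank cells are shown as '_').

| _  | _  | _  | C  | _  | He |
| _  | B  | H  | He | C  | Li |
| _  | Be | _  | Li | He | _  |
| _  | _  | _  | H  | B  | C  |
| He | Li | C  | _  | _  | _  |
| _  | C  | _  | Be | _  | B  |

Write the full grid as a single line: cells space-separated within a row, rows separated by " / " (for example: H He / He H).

Cell (r1,c2): row 1 has {He,C}; column 2 has {Li,Be,B,C} → H.
Cell (r2,c1): row 2 has {H,He,Li,B,C}; column 1 has {He} → Be.
Cell (r3,c3): row 3 has {He,Li,Be}; column 3 has {H,C} → B.
Cell (r3,c6): row 3 has {He,Li,Be,B}; column 6 has {He,Li,B,C} → H.
Cell (r4,c1): row 4 has {H,B,C}; column 1 has {He,Be} → Li.
Cell (r4,c2): row 4 has {H,Li,B,C}; column 2 has {H,Li,Be,B,C} → He.
Cell (r4,c3): row 4 has {H,He,Li,B,C}; column 3 has {H,B,C} → Be.
Cell (r5,c4): row 5 has {He,Li,C}; column 4 has {H,He,Li,Be,C} → B.
Cell (r5,c6): row 5 has {He,Li,B,C}; column 6 has {H,He,Li,B,C} → Be.
Cell (r6,c1): row 6 has {Be,B,C}; column 1 has {He,Li,Be} → H.
Cell (r6,c5): row 6 has {H,Be,B,C}; column 5 has {He,B,C} → Li.
Cell (r1,c1): row 1 has {H,He,C}; column 1 has {H,He,Li,Be} → B.
Cell (r1,c3): row 1 has {H,He,B,C}; column 3 has {H,Be,B,C} → Li.
Cell (r1,c5): row 1 has {H,He,Li,B,C}; column 5 has {He,Li,B,C} → Be.
Cell (r3,c1): row 3 has {H,He,Li,Be,B}; column 1 has {H,He,Li,Be,B} → C.
Cell (r5,c5): row 5 has {He,Li,Be,B,C}; column 5 has {He,Li,Be,B,C} → H.
Cell (r6,c3): row 6 has {H,Li,Be,B,C}; column 3 has {H,Li,Be,B,C} → He.

B H Li C Be He / Be B H He C Li / C Be B Li He H / Li He Be H B C / He Li C B H Be / H C He Be Li B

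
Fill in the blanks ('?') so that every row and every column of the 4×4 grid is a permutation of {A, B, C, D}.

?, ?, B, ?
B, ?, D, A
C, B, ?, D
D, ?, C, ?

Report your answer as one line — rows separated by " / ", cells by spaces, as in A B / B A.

A D B C / B C D A / C B A D / D A C B

(r1,c1): row 1 has {B}; column 1 has {B,C,D}, so it must be A.
(r1,c4): row 1 has {A,B}; column 4 has {A,D}, so it must be C.
(r2,c2): row 2 has {A,B,D}; column 2 has {B}, so it must be C.
(r3,c3): row 3 has {B,C,D}; column 3 has {B,C,D}, so it must be A.
(r4,c2): row 4 has {C,D}; column 2 has {B,C}, so it must be A.
(r4,c4): row 4 has {A,C,D}; column 4 has {A,C,D}, so it must be B.
(r1,c2): row 1 has {A,B,C}; column 2 has {A,B,C}, so it must be D.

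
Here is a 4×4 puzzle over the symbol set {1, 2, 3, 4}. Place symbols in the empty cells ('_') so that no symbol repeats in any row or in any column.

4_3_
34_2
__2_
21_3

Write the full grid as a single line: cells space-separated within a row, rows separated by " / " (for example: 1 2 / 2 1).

4 2 3 1 / 3 4 1 2 / 1 3 2 4 / 2 1 4 3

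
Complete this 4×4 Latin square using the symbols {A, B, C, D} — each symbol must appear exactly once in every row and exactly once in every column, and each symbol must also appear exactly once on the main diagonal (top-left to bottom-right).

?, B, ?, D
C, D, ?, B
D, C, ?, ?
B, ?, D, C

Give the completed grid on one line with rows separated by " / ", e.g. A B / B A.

(r1,c1) = A
(r1,c3) = C
(r2,c3) = A
(r3,c3) = B
(r3,c4) = A
(r4,c2) = A

A B C D / C D A B / D C B A / B A D C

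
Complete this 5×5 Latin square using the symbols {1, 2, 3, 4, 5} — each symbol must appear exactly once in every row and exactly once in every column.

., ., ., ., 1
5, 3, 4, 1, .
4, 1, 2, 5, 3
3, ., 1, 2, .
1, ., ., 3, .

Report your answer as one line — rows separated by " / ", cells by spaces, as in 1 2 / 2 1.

Cell (r1,c1): row 1 has {1}; column 1 has {1,3,4,5} → 2.
Cell (r1,c4): row 1 has {1,2}; column 4 has {1,2,3,5} → 4.
Cell (r2,c5): row 2 has {1,3,4,5}; column 5 has {1,3} → 2.
Cell (r5,c3): row 5 has {1,3}; column 3 has {1,2,4} → 5.
Cell (r5,c5): row 5 has {1,3,5}; column 5 has {1,2,3} → 4.
Cell (r1,c2): row 1 has {1,2,4}; column 2 has {1,3} → 5.
Cell (r1,c3): row 1 has {1,2,4,5}; column 3 has {1,2,4,5} → 3.
Cell (r4,c2): row 4 has {1,2,3}; column 2 has {1,3,5} → 4.
Cell (r4,c5): row 4 has {1,2,3,4}; column 5 has {1,2,3,4} → 5.
Cell (r5,c2): row 5 has {1,3,4,5}; column 2 has {1,3,4,5} → 2.

2 5 3 4 1 / 5 3 4 1 2 / 4 1 2 5 3 / 3 4 1 2 5 / 1 2 5 3 4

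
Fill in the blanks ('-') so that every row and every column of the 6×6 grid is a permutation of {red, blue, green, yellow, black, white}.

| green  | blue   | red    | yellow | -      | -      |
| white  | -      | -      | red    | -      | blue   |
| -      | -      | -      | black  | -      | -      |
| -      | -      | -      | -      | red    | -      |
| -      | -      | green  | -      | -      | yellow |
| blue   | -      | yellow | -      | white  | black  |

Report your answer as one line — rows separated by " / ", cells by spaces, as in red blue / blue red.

(r1,c5) = black
(r1,c6) = white
(r2,c3) = black
(r4,c6) = green
(r5,c5) = blue
(r6,c4) = green
(r3,c6) = red
(r5,c4) = white
(r6,c2) = red
(r3,c1) = yellow
(r3,c5) = green
(r4,c1) = black
(r4,c4) = blue
(r5,c1) = red
(r5,c2) = black
(r2,c5) = yellow
(r3,c2) = white
(r3,c3) = blue
(r4,c2) = yellow
(r4,c3) = white
(r2,c2) = green

green blue red yellow black white / white green black red yellow blue / yellow white blue black green red / black yellow white blue red green / red black green white blue yellow / blue red yellow green white black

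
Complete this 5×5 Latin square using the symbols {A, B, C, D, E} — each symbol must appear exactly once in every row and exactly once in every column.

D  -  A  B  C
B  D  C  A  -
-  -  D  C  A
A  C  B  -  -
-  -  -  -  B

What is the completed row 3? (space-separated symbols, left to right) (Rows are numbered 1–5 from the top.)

E B D C A

row 1 has {A,B,C,D}; column 2 has {C,D} — only E is left for (r1,c2).
row 2 has {A,B,C,D}; column 5 has {A,B,C} — only E is left for (r2,c5).
row 3 has {A,C,D}; column 1 has {A,B,D} — only E is left for (r3,c1).
row 3 has {A,C,D,E}; column 2 has {C,D,E} — only B is left for (r3,c2).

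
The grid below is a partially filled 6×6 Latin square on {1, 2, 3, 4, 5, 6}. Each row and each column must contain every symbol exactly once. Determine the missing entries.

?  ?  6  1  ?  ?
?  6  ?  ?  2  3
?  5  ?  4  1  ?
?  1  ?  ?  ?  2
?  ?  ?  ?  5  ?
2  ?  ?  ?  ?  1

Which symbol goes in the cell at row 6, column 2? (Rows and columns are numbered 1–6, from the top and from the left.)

4

At row 2, column 4: row 2 has {2,3,6}; column 4 has {1,4}; that leaves 5.
At row 3, column 6: row 3 has {1,4,5}; column 6 has {1,2,3}; that leaves 6.
At row 5, column 6: row 5 has {5}; column 6 has {1,2,3,6}; that leaves 4.
At row 1, column 6: row 1 has {1,6}; column 6 has {1,2,3,4,6}; that leaves 5.
At row 3, column 1: row 3 has {1,4,5,6}; column 1 has {2}; that leaves 3.
At row 3, column 3: row 3 has {1,3,4,5,6}; column 3 has {6}; that leaves 2.
At row 1, column 1: row 1 has {1,5,6}; column 1 has {2,3}; that leaves 4.
At row 1, column 5: row 1 has {1,4,5,6}; column 5 has {1,2,5}; that leaves 3.
At row 2, column 1: row 2 has {2,3,5,6}; column 1 has {2,3,4}; that leaves 1.
At row 2, column 3: row 2 has {1,2,3,5,6}; column 3 has {2,6}; that leaves 4.
At row 5, column 1: row 5 has {4,5}; column 1 has {1,2,3,4}; that leaves 6.
At row 1, column 2: row 1 has {1,3,4,5,6}; column 2 has {1,5,6}; that leaves 2.
At row 4, column 1: row 4 has {1,2}; column 1 has {1,2,3,4,6}; that leaves 5.
At row 4, column 3: row 4 has {1,2,5}; column 3 has {2,4,6}; that leaves 3.
At row 4, column 4: row 4 has {1,2,3,5}; column 4 has {1,4,5}; that leaves 6.
At row 4, column 5: row 4 has {1,2,3,5,6}; column 5 has {1,2,3,5}; that leaves 4.
At row 5, column 2: row 5 has {4,5,6}; column 2 has {1,2,5,6}; that leaves 3.
At row 5, column 3: row 5 has {3,4,5,6}; column 3 has {2,3,4,6}; that leaves 1.
At row 5, column 4: row 5 has {1,3,4,5,6}; column 4 has {1,4,5,6}; that leaves 2.
At row 6, column 2: row 6 has {1,2}; column 2 has {1,2,3,5,6}; that leaves 4.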